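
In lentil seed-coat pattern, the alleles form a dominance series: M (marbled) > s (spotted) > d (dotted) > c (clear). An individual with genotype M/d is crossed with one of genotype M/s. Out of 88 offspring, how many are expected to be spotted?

Cross: M/d × M/s
Allele dominance: M > s > d > c
Offspring genotypes: 1 M/M, 1 M/s, 1 M/d, 1 s/d
Phenotype counts: 3 marbled, 1 spotted
spotted: 1 out of 4 → fraction 1/4
Expected count = 1/4 × 88 = 22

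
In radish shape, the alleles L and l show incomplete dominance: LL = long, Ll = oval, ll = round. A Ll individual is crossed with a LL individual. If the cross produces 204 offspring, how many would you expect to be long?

Punnett square for Ll × LL:
Offspring genotypes: 2 LL, 2 Ll
Phenotype counts: 2 long, 2 oval
long: 2 out of 4 → fraction 1/2
Expected count = 1/2 × 204 = 102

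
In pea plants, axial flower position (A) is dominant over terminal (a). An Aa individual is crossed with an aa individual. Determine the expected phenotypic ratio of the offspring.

Punnett square for Aa × aa:
Offspring genotypes: 2 Aa, 2 aa
axial: 2, terminal: 2
Ratio: 1:1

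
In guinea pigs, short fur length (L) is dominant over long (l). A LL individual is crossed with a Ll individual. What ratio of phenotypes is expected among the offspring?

Punnett square for LL × Ll:
Offspring genotypes: 2 LL, 2 Ll
short: 4, long: 0
Ratio: all short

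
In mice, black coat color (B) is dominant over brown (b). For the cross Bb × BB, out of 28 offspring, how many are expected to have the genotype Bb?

Punnett square for Bb × BB:
Offspring genotypes: 2 BB, 2 Bb
Total offspring: 4
Count with target: 2
Probability: 2/4 = 1/2
Expected count = 1/2 × 28 = 14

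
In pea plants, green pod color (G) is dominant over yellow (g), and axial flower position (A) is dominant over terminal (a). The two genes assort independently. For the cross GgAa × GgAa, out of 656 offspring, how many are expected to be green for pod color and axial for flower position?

Dihybrid cross GgAa × GgAa — consider each gene separately:
pod color: Gg × Gg → 1 GG, 2 Gg, 1 gg → 3 G_ : 1 gg (out of 4)
flower position: Aa × Aa → 1 AA, 2 Aa, 1 aa → 3 A_ : 1 aa (out of 4)
Looking for: green (G_) and axial (A_)
P(green) = 3/4, P(axial) = 3/4
P(both) = 3/4 × 3/4 = 9/16
Expected count = 9/16 × 656 = 369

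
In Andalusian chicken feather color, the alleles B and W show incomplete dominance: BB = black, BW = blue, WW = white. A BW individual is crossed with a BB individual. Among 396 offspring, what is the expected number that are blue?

Punnett square for BW × BB:
Offspring genotypes: 2 BB, 2 BW
Phenotype counts: 2 black, 2 blue
blue: 2 out of 4 → fraction 1/2
Expected count = 1/2 × 396 = 198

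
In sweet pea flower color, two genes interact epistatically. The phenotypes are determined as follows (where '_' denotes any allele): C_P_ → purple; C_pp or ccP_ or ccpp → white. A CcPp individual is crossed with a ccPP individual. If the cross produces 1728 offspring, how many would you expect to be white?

Cross: CcPp × ccPP — consider each gene separately:
C gene: Cc × cc → 2 Cc, 2 cc → 2 C_ : 2 cc (out of 4)
P gene: Pp × PP → 2 PP, 2 Pp → 4 P_ (out of 4)
Genotype classes (out of 4 × 4 = 16): C_P_ = 2×4 = 8; ccP_ = 2×4 = 8
Apply the phenotype rules: C_P_ (8) → purple; ccP_ (8) → white
Phenotype counts (out of 16): 8 purple, 8 white
white: 8 out of 16 → fraction 1/2
Expected count = 1/2 × 1728 = 864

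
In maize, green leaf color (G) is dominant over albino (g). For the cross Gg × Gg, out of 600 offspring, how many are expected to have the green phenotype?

Punnett square for Gg × Gg:
Offspring genotypes: 1 GG, 2 Gg, 1 gg
Total offspring: 4
Count with target: 3
Probability: 3/4
Expected count = 3/4 × 600 = 450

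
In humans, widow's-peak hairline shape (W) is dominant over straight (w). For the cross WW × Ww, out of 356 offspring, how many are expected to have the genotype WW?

Punnett square for WW × Ww:
Offspring genotypes: 2 WW, 2 Ww
Total offspring: 4
Count with target: 2
Probability: 2/4 = 1/2
Expected count = 1/2 × 356 = 178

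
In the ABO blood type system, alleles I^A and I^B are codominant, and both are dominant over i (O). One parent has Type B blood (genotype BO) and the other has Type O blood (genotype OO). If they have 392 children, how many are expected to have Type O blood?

Cross: BO × OO
Possible offspring genotypes: 2 BO, 2 OO
Blood type counts: 2 Type B, 2 Type O
Probability of Type O: 2/4 = 1/2
Expected count = 1/2 × 392 = 196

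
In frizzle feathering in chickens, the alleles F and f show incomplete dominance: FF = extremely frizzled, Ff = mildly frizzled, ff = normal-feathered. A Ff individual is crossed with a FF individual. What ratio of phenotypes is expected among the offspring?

Punnett square for Ff × FF:
Offspring genotypes: 2 FF, 2 Ff
Phenotype counts: 2 extremely frizzled, 2 mildly frizzled
Ratio: 1 extremely frizzled : 1 mildly frizzled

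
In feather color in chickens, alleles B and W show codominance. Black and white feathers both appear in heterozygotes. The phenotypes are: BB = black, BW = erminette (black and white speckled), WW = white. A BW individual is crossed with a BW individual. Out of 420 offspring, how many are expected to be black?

Punnett square for BW × BW:
Offspring genotypes: 1 BB, 2 BW, 1 WW
Phenotype counts: 1 black, 2 erminette (black and white speckled), 1 white
black: 1 out of 4 → fraction 1/4
Expected count = 1/4 × 420 = 105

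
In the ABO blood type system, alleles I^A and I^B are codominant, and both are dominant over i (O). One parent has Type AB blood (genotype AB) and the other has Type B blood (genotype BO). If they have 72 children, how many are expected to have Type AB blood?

Cross: AB × BO
Possible offspring genotypes: 1 AB, 1 AO, 1 BB, 1 BO
Blood type counts: 1 Type AB, 1 Type A, 2 Type B
Probability of Type AB: 1/4
Expected count = 1/4 × 72 = 18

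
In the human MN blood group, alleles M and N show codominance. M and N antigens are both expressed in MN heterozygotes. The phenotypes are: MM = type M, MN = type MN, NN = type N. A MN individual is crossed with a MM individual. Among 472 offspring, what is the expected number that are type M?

Punnett square for MN × MM:
Offspring genotypes: 2 MM, 2 MN
Phenotype counts: 2 type M, 2 type MN
type M: 2 out of 4 → fraction 1/2
Expected count = 1/2 × 472 = 236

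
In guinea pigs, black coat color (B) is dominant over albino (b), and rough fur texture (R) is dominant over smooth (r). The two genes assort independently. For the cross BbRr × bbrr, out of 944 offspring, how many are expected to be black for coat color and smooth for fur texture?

Dihybrid cross BbRr × bbrr — consider each gene separately:
coat color: Bb × bb → 2 Bb, 2 bb → 2 B_ : 2 bb (out of 4)
fur texture: Rr × rr → 2 Rr, 2 rr → 2 R_ : 2 rr (out of 4)
Looking for: black (B_) and smooth (rr)
P(black) = 2/4, P(smooth) = 2/4
P(both) = 2/4 × 2/4 = 4/16 = 1/4
Expected count = 1/4 × 944 = 236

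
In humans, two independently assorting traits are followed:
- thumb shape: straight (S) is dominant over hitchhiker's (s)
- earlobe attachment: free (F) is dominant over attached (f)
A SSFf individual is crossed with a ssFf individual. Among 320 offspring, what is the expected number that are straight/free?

Dihybrid cross SSFf × ssFf — consider each gene separately:
thumb shape: SS × ss → 4 Ss → 4 S_ (out of 4)
earlobe attachment: Ff × Ff → 1 FF, 2 Ff, 1 ff → 3 F_ : 1 ff (out of 4)
Combine (counts out of 4 × 4 = 16): straight/free (S_F_) = 4×3 = 12; straight/attached (S_ff) = 4×1 = 4
Phenotype counts (out of 16): 12 straight/free, 4 straight/attached
straight/free: 12 out of 16 → fraction 3/4
Expected count = 3/4 × 320 = 240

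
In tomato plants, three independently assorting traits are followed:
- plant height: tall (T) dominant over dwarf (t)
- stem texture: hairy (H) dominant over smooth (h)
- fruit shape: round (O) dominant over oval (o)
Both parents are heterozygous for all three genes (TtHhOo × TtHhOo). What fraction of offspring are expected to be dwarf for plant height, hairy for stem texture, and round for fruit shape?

Trihybrid cross: TtHhOo × TtHhOo
Each trait segregates independently with a 3:1 phenotypic ratio, so each gene contributes 3/4 (dominant) or 1/4 (recessive).
Target: dwarf (plant height), hairy (stem texture), round (fruit shape)
Probability = product of independent per-trait probabilities
= 1/4 × 3/4 × 3/4 = 9/64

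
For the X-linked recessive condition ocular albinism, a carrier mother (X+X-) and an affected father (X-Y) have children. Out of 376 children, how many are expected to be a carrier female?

Cross: X+X- × X-Y
Offspring: 1 X+X-, 1 X+Y, 1 X-X-, 1 X-Y
Probability of a carrier female: 1/4
Expected count = 1/4 × 376 = 94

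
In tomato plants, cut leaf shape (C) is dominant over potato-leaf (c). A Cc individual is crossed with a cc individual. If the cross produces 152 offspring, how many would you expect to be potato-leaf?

Punnett square for Cc × cc:
Offspring genotypes: 2 Cc, 2 cc
cut: 2, potato-leaf: 2
potato-leaf: 2 out of 4 → fraction 1/2
Expected count = 1/2 × 152 = 76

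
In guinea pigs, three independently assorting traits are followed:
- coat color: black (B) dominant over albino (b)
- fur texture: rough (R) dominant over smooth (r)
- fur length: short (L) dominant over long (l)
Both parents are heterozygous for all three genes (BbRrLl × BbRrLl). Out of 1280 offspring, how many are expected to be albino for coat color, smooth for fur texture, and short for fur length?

Trihybrid cross: BbRrLl × BbRrLl
Each trait segregates independently with a 3:1 phenotypic ratio, so each gene contributes 3/4 (dominant) or 1/4 (recessive).
Target: albino (coat color), smooth (fur texture), short (fur length)
Probability = product of independent per-trait probabilities
= 1/4 × 1/4 × 3/4 = 3/64
Expected count = 3/64 × 1280 = 60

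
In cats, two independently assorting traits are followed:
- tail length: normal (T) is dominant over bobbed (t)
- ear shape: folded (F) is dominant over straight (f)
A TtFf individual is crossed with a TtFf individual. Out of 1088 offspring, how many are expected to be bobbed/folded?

Dihybrid cross TtFf × TtFf — consider each gene separately:
tail length: Tt × Tt → 1 TT, 2 Tt, 1 tt → 3 T_ : 1 tt (out of 4)
ear shape: Ff × Ff → 1 FF, 2 Ff, 1 ff → 3 F_ : 1 ff (out of 4)
Combine (counts out of 4 × 4 = 16): normal/folded (T_F_) = 3×3 = 9; normal/straight (T_ff) = 3×1 = 3; bobbed/folded (ttF_) = 1×3 = 3; bobbed/straight (ttff) = 1×1 = 1
Phenotype counts (out of 16): 9 normal/folded, 3 normal/straight, 3 bobbed/folded, 1 bobbed/straight
bobbed/folded: 3 out of 16 → fraction 3/16
Expected count = 3/16 × 1088 = 204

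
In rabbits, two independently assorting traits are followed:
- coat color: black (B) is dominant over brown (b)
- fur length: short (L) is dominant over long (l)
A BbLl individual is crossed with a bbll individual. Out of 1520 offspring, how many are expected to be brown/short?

Dihybrid cross BbLl × bbll — consider each gene separately:
coat color: Bb × bb → 2 Bb, 2 bb → 2 B_ : 2 bb (out of 4)
fur length: Ll × ll → 2 Ll, 2 ll → 2 L_ : 2 ll (out of 4)
Combine (counts out of 4 × 4 = 16): black/short (B_L_) = 2×2 = 4; black/long (B_ll) = 2×2 = 4; brown/short (bbL_) = 2×2 = 4; brown/long (bbll) = 2×2 = 4
Phenotype counts (out of 16): 4 black/short, 4 black/long, 4 brown/short, 4 brown/long
brown/short: 4 out of 16 → fraction 1/4
Expected count = 1/4 × 1520 = 380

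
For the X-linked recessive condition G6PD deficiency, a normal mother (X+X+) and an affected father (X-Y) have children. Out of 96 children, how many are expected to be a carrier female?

Cross: X+X+ × X-Y
Offspring: 2 X+X-, 2 X+Y
Probability of a carrier female: 2/4 = 1/2
Expected count = 1/2 × 96 = 48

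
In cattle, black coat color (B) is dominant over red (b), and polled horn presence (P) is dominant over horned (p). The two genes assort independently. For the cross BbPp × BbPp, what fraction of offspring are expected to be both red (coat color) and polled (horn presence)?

Dihybrid cross BbPp × BbPp — consider each gene separately:
coat color: Bb × Bb → 1 BB, 2 Bb, 1 bb → 3 B_ : 1 bb (out of 4)
horn presence: Pp × Pp → 1 PP, 2 Pp, 1 pp → 3 P_ : 1 pp (out of 4)
Looking for: red (bb) and polled (P_)
P(red) = 1/4, P(polled) = 3/4
P(both) = 1/4 × 3/4 = 3/16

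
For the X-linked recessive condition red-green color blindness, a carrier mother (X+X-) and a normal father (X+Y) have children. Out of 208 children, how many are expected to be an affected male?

Cross: X+X- × X+Y
Offspring: 1 X+X+, 1 X+Y, 1 X+X-, 1 X-Y
Probability of an affected male: 1/4
Expected count = 1/4 × 208 = 52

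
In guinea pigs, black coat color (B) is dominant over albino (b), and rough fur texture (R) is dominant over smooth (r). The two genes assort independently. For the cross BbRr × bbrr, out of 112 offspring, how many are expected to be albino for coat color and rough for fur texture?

Dihybrid cross BbRr × bbrr — consider each gene separately:
coat color: Bb × bb → 2 Bb, 2 bb → 2 B_ : 2 bb (out of 4)
fur texture: Rr × rr → 2 Rr, 2 rr → 2 R_ : 2 rr (out of 4)
Looking for: albino (bb) and rough (R_)
P(albino) = 2/4, P(rough) = 2/4
P(both) = 2/4 × 2/4 = 4/16 = 1/4
Expected count = 1/4 × 112 = 28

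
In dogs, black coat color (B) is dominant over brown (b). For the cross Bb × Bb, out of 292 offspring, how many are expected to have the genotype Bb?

Punnett square for Bb × Bb:
Offspring genotypes: 1 BB, 2 Bb, 1 bb
Total offspring: 4
Count with target: 2
Probability: 2/4 = 1/2
Expected count = 1/2 × 292 = 146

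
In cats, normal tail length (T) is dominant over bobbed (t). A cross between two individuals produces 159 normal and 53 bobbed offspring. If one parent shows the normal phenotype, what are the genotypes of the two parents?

Observed offspring: 159 normal, 53 bobbed
The observed ratio simplifies to 3:1. Bobbed (tt) offspring appear, so each parent must contribute one t allele. The parent stated to show normal carries T, so it is Tt. The other parent is then either Tt or tt: Tt × tt would give a 1:1 split, whereas Tt × Tt gives 3:1 — matching the data. So both parents are heterozygous (Tt × Tt).
Parent genotypes: Tt × Tt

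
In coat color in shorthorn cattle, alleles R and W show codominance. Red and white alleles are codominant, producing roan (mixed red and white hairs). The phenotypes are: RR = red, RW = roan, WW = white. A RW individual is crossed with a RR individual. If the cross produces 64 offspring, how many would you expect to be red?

Punnett square for RW × RR:
Offspring genotypes: 2 RR, 2 RW
Phenotype counts: 2 red, 2 roan
red: 2 out of 4 → fraction 1/2
Expected count = 1/2 × 64 = 32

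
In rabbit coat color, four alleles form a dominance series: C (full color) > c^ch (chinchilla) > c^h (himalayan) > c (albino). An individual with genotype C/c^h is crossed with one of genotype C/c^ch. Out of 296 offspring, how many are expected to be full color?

Cross: C/c^h × C/c^ch
Allele dominance: C > c^ch > c^h > c
Offspring genotypes: 1 C/C, 1 C/c^ch, 1 C/c^h, 1 c^ch/c^h
Phenotype counts: 3 full color, 1 chinchilla
full color: 3 out of 4 → fraction 3/4
Expected count = 3/4 × 296 = 222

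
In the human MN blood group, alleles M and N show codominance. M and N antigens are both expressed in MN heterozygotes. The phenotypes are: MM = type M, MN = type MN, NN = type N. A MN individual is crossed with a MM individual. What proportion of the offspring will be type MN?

Punnett square for MN × MM:
Offspring genotypes: 2 MM, 2 MN
Phenotype counts: 2 type M, 2 type MN
type MN: 2 out of 4
Probability: 2/4 = 1/2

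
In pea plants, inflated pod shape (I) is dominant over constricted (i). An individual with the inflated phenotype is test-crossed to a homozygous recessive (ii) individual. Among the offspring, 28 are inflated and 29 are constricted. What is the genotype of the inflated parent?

Test cross: ? × ii
Offspring: 28 inflated, 29 constricted — approximately 1:1.
A 1:1 ratio in a test cross indicates the unknown parent is heterozygous (Ii).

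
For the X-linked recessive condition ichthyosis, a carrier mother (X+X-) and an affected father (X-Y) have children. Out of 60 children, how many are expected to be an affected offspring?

Cross: X+X- × X-Y
Offspring: 1 X+X-, 1 X+Y, 1 X-X-, 1 X-Y
Probability of an affected offspring: 2/4 = 1/2
Expected count = 1/2 × 60 = 30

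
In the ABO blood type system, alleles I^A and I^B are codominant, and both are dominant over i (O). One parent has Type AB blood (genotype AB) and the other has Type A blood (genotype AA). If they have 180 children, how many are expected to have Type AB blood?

Cross: AB × AA
Possible offspring genotypes: 2 AA, 2 AB
Blood type counts: 2 Type A, 2 Type AB
Probability of Type AB: 2/4 = 1/2
Expected count = 1/2 × 180 = 90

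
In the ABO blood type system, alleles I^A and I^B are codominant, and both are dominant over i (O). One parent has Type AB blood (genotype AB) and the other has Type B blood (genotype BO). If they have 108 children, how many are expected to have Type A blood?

Cross: AB × BO
Possible offspring genotypes: 1 AB, 1 AO, 1 BB, 1 BO
Blood type counts: 1 Type AB, 1 Type A, 2 Type B
Probability of Type A: 1/4
Expected count = 1/4 × 108 = 27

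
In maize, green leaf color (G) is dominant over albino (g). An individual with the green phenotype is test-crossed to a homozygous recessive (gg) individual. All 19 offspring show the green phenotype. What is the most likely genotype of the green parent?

Test cross: ? × gg
All offspring are green.
If the unknown parent were heterozygous (Gg), about half of 19 offspring would be albino; none are. The unknown parent is most likely homozygous dominant (GG).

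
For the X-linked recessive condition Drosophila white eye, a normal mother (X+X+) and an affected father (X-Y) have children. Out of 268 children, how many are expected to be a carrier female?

Cross: X+X+ × X-Y
Offspring: 2 X+X-, 2 X+Y
Probability of a carrier female: 2/4 = 1/2
Expected count = 1/2 × 268 = 134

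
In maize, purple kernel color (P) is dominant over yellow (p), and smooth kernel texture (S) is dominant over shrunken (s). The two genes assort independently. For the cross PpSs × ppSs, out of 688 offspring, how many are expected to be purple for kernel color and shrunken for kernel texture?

Dihybrid cross PpSs × ppSs — consider each gene separately:
kernel color: Pp × pp → 2 Pp, 2 pp → 2 P_ : 2 pp (out of 4)
kernel texture: Ss × Ss → 1 SS, 2 Ss, 1 ss → 3 S_ : 1 ss (out of 4)
Looking for: purple (P_) and shrunken (ss)
P(purple) = 2/4, P(shrunken) = 1/4
P(both) = 2/4 × 1/4 = 2/16 = 1/8
Expected count = 1/8 × 688 = 86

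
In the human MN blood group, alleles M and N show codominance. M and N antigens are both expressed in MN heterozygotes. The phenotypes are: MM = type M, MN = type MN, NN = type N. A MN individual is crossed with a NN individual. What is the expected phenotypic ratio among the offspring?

Punnett square for MN × NN:
Offspring genotypes: 2 MN, 2 NN
Phenotype counts: 2 type MN, 2 type N
Ratio: 1 type MN : 1 type N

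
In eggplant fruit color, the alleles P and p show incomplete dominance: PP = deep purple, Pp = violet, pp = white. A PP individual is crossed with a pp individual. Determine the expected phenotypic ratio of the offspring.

Punnett square for PP × pp:
Offspring genotypes: 4 Pp
Phenotype counts: 4 violet
Ratio: all violet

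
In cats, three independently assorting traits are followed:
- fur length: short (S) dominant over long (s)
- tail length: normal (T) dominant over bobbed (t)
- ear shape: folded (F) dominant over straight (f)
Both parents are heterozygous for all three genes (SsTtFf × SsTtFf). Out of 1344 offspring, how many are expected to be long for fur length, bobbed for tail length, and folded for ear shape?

Trihybrid cross: SsTtFf × SsTtFf
Each trait segregates independently with a 3:1 phenotypic ratio, so each gene contributes 3/4 (dominant) or 1/4 (recessive).
Target: long (fur length), bobbed (tail length), folded (ear shape)
Probability = product of independent per-trait probabilities
= 1/4 × 1/4 × 3/4 = 3/64
Expected count = 3/64 × 1344 = 63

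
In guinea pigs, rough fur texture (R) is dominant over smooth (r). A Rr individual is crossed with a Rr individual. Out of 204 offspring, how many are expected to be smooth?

Punnett square for Rr × Rr:
Offspring genotypes: 1 RR, 2 Rr, 1 rr
rough: 3, smooth: 1
smooth: 1 out of 4 → fraction 1/4
Expected count = 1/4 × 204 = 51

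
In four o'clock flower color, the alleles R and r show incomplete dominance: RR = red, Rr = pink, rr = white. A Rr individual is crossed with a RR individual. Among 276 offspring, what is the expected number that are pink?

Punnett square for Rr × RR:
Offspring genotypes: 2 RR, 2 Rr
Phenotype counts: 2 red, 2 pink
pink: 2 out of 4 → fraction 1/2
Expected count = 1/2 × 276 = 138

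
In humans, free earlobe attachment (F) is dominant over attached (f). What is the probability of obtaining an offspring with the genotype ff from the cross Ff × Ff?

Punnett square for Ff × Ff:
Offspring genotypes: 1 FF, 2 Ff, 1 ff
Total offspring: 4
Count with target: 1
Probability: 1/4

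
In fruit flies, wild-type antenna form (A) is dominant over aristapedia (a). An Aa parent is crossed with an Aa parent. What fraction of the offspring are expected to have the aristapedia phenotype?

Punnett square for Aa × Aa:
Offspring genotypes: 1 AA, 2 Aa, 1 aa
Total offspring: 4
Count with target: 1
Probability: 1/4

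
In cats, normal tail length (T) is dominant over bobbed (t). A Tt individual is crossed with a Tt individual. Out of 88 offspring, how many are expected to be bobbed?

Punnett square for Tt × Tt:
Offspring genotypes: 1 TT, 2 Tt, 1 tt
normal: 3, bobbed: 1
bobbed: 1 out of 4 → fraction 1/4
Expected count = 1/4 × 88 = 22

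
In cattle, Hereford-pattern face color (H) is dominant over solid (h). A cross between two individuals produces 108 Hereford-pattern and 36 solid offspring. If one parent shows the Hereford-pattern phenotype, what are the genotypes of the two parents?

Observed offspring: 108 Hereford-pattern, 36 solid
The observed ratio simplifies to 3:1. Solid (hh) offspring appear, so each parent must contribute one h allele. The parent stated to show Hereford-pattern carries H, so it is Hh. The other parent is then either Hh or hh: Hh × hh would give a 1:1 split, whereas Hh × Hh gives 3:1 — matching the data. So both parents are heterozygous (Hh × Hh).
Parent genotypes: Hh × Hh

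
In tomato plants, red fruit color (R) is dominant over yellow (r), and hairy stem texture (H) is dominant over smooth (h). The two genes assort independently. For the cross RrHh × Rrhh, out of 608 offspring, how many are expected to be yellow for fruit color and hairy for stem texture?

Dihybrid cross RrHh × Rrhh — consider each gene separately:
fruit color: Rr × Rr → 1 RR, 2 Rr, 1 rr → 3 R_ : 1 rr (out of 4)
stem texture: Hh × hh → 2 Hh, 2 hh → 2 H_ : 2 hh (out of 4)
Looking for: yellow (rr) and hairy (H_)
P(yellow) = 1/4, P(hairy) = 2/4
P(both) = 1/4 × 2/4 = 2/16 = 1/8
Expected count = 1/8 × 608 = 76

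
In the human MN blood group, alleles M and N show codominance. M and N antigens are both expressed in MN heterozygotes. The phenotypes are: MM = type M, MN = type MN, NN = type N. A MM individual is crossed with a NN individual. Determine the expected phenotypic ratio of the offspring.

Punnett square for MM × NN:
Offspring genotypes: 4 MN
Phenotype counts: 4 type MN
Ratio: all type MN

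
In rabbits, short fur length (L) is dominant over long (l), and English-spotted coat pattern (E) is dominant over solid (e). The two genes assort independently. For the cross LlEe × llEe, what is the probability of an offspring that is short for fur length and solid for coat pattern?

Dihybrid cross LlEe × llEe — consider each gene separately:
fur length: Ll × ll → 2 Ll, 2 ll → 2 L_ : 2 ll (out of 4)
coat pattern: Ee × Ee → 1 EE, 2 Ee, 1 ee → 3 E_ : 1 ee (out of 4)
Looking for: short (L_) and solid (ee)
P(short) = 2/4, P(solid) = 1/4
P(both) = 2/4 × 1/4 = 2/16 = 1/8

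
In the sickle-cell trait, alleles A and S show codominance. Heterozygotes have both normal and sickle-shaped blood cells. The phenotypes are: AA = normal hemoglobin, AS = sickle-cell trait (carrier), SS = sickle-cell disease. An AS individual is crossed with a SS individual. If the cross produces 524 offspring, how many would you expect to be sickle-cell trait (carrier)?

Punnett square for AS × SS:
Offspring genotypes: 2 AS, 2 SS
Phenotype counts: 2 sickle-cell trait (carrier), 2 sickle-cell disease
sickle-cell trait (carrier): 2 out of 4 → fraction 1/2
Expected count = 1/2 × 524 = 262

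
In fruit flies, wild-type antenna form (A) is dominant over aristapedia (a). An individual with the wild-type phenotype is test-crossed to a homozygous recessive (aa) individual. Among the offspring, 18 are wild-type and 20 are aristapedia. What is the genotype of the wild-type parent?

Test cross: ? × aa
Offspring: 18 wild-type, 20 aristapedia — approximately 1:1.
A 1:1 ratio in a test cross indicates the unknown parent is heterozygous (Aa).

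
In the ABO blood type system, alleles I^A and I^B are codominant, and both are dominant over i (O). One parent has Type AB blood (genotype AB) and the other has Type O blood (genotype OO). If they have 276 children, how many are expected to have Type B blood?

Cross: AB × OO
Possible offspring genotypes: 2 AO, 2 BO
Blood type counts: 2 Type A, 2 Type B
Probability of Type B: 2/4 = 1/2
Expected count = 1/2 × 276 = 138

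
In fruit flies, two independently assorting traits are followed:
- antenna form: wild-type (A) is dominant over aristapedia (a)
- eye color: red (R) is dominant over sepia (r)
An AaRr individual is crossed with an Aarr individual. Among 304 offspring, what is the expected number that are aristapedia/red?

Dihybrid cross AaRr × Aarr — consider each gene separately:
antenna form: Aa × Aa → 1 AA, 2 Aa, 1 aa → 3 A_ : 1 aa (out of 4)
eye color: Rr × rr → 2 Rr, 2 rr → 2 R_ : 2 rr (out of 4)
Combine (counts out of 4 × 4 = 16): wild-type/red (A_R_) = 3×2 = 6; wild-type/sepia (A_rr) = 3×2 = 6; aristapedia/red (aaR_) = 1×2 = 2; aristapedia/sepia (aarr) = 1×2 = 2
Phenotype counts (out of 16): 6 wild-type/red, 6 wild-type/sepia, 2 aristapedia/red, 2 aristapedia/sepia
aristapedia/red: 2 out of 16 → fraction 1/8
Expected count = 1/8 × 304 = 38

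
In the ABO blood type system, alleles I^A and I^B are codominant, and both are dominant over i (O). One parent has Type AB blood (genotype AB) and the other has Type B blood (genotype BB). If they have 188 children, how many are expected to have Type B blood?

Cross: AB × BB
Possible offspring genotypes: 2 AB, 2 BB
Blood type counts: 2 Type AB, 2 Type B
Probability of Type B: 2/4 = 1/2
Expected count = 1/2 × 188 = 94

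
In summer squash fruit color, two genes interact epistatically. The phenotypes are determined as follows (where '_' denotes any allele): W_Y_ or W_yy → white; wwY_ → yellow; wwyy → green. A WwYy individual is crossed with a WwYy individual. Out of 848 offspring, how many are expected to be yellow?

Cross: WwYy × WwYy — consider each gene separately:
W gene: Ww × Ww → 1 WW, 2 Ww, 1 ww → 3 W_ : 1 ww (out of 4)
Y gene: Yy × Yy → 1 YY, 2 Yy, 1 yy → 3 Y_ : 1 yy (out of 4)
Genotype classes (out of 4 × 4 = 16): W_Y_ = 3×3 = 9; W_yy = 3×1 = 3; wwY_ = 1×3 = 3; wwyy = 1×1 = 1
Apply the phenotype rules: W_Y_ (9) + W_yy (3) → white; wwY_ (3) → yellow; wwyy (1) → green
Phenotype counts (out of 16): 12 white, 3 yellow, 1 green
yellow: 3 out of 16 → fraction 3/16
Expected count = 3/16 × 848 = 159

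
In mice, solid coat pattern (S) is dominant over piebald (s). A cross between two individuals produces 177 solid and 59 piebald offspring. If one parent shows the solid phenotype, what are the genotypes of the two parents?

Observed offspring: 177 solid, 59 piebald
The observed ratio simplifies to 3:1. Piebald (ss) offspring appear, so each parent must contribute one s allele. The parent stated to show solid carries S, so it is Ss. The other parent is then either Ss or ss: Ss × ss would give a 1:1 split, whereas Ss × Ss gives 3:1 — matching the data. So both parents are heterozygous (Ss × Ss).
Parent genotypes: Ss × Ss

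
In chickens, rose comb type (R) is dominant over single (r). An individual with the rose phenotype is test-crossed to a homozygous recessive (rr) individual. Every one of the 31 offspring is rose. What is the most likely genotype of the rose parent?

Test cross: ? × rr
All offspring are rose.
If the unknown parent were heterozygous (Rr), about half of 31 offspring would be single; none are. The unknown parent is most likely homozygous dominant (RR).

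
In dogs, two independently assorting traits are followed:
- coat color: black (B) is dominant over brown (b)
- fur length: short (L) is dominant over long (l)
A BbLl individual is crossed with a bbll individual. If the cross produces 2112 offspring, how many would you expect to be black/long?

Dihybrid cross BbLl × bbll — consider each gene separately:
coat color: Bb × bb → 2 Bb, 2 bb → 2 B_ : 2 bb (out of 4)
fur length: Ll × ll → 2 Ll, 2 ll → 2 L_ : 2 ll (out of 4)
Combine (counts out of 4 × 4 = 16): black/short (B_L_) = 2×2 = 4; black/long (B_ll) = 2×2 = 4; brown/short (bbL_) = 2×2 = 4; brown/long (bbll) = 2×2 = 4
Phenotype counts (out of 16): 4 black/short, 4 black/long, 4 brown/short, 4 brown/long
black/long: 4 out of 16 → fraction 1/4
Expected count = 1/4 × 2112 = 528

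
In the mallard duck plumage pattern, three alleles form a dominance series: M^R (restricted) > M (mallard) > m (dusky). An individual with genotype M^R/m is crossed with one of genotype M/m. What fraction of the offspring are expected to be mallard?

Cross: M^R/m × M/m
Allele dominance: M^R > M > m
Offspring genotypes: 1 M^R/M, 1 M^R/m, 1 M/m, 1 m/m
Phenotype counts: 2 restricted, 1 mallard, 1 dusky
mallard: 1 out of 4
Probability: 1/4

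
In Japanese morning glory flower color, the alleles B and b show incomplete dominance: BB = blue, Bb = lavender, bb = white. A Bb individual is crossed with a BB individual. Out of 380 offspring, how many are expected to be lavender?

Punnett square for Bb × BB:
Offspring genotypes: 2 BB, 2 Bb
Phenotype counts: 2 blue, 2 lavender
lavender: 2 out of 4 → fraction 1/2
Expected count = 1/2 × 380 = 190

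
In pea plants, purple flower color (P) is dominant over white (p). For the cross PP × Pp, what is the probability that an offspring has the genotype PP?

Punnett square for PP × Pp:
Offspring genotypes: 2 PP, 2 Pp
Total offspring: 4
Count with target: 2
Probability: 2/4 = 1/2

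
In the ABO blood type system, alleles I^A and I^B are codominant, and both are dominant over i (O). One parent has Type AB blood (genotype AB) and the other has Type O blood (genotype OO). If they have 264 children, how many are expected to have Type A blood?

Cross: AB × OO
Possible offspring genotypes: 2 AO, 2 BO
Blood type counts: 2 Type A, 2 Type B
Probability of Type A: 2/4 = 1/2
Expected count = 1/2 × 264 = 132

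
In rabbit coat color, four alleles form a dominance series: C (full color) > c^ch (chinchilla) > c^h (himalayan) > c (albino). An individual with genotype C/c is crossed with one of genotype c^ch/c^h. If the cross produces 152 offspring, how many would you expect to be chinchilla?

Cross: C/c × c^ch/c^h
Allele dominance: C > c^ch > c^h > c
Offspring genotypes: 1 C/c^ch, 1 C/c^h, 1 c^ch/c, 1 c^h/c
Phenotype counts: 2 full color, 1 chinchilla, 1 himalayan
chinchilla: 1 out of 4 → fraction 1/4
Expected count = 1/4 × 152 = 38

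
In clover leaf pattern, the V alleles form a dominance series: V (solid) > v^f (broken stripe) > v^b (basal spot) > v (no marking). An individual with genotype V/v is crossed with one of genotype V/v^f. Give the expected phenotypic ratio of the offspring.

Cross: V/v × V/v^f
Allele dominance: V > v^f > v^b > v
Offspring genotypes: 1 V/V, 1 V/v^f, 1 V/v, 1 v^f/v
Phenotype counts: 3 solid, 1 broken stripe
Ratio: 3 solid : 1 broken stripe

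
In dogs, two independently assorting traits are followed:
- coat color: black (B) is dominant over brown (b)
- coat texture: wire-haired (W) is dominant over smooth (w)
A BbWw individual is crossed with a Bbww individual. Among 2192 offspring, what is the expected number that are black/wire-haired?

Dihybrid cross BbWw × Bbww — consider each gene separately:
coat color: Bb × Bb → 1 BB, 2 Bb, 1 bb → 3 B_ : 1 bb (out of 4)
coat texture: Ww × ww → 2 Ww, 2 ww → 2 W_ : 2 ww (out of 4)
Combine (counts out of 4 × 4 = 16): black/wire-haired (B_W_) = 3×2 = 6; black/smooth (B_ww) = 3×2 = 6; brown/wire-haired (bbW_) = 1×2 = 2; brown/smooth (bbww) = 1×2 = 2
Phenotype counts (out of 16): 6 black/wire-haired, 6 black/smooth, 2 brown/wire-haired, 2 brown/smooth
black/wire-haired: 6 out of 16 → fraction 3/8
Expected count = 3/8 × 2192 = 822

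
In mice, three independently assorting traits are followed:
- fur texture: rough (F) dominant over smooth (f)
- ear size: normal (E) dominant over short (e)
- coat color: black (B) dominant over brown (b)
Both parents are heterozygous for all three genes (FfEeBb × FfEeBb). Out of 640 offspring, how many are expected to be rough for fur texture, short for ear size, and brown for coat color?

Trihybrid cross: FfEeBb × FfEeBb
Each trait segregates independently with a 3:1 phenotypic ratio, so each gene contributes 3/4 (dominant) or 1/4 (recessive).
Target: rough (fur texture), short (ear size), brown (coat color)
Probability = product of independent per-trait probabilities
= 3/4 × 1/4 × 1/4 = 3/64
Expected count = 3/64 × 640 = 30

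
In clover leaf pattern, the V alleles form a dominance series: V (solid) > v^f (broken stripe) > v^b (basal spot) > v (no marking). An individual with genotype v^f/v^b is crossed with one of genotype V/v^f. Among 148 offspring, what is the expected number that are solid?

Cross: v^f/v^b × V/v^f
Allele dominance: V > v^f > v^b > v
Offspring genotypes: 1 V/v^f, 1 v^f/v^f, 1 V/v^b, 1 v^f/v^b
Phenotype counts: 2 solid, 2 broken stripe
solid: 2 out of 4 → fraction 1/2
Expected count = 1/2 × 148 = 74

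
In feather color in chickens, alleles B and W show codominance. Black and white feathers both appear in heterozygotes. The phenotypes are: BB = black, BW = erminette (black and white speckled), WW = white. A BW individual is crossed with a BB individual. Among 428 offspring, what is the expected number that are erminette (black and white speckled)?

Punnett square for BW × BB:
Offspring genotypes: 2 BB, 2 BW
Phenotype counts: 2 black, 2 erminette (black and white speckled)
erminette (black and white speckled): 2 out of 4 → fraction 1/2
Expected count = 1/2 × 428 = 214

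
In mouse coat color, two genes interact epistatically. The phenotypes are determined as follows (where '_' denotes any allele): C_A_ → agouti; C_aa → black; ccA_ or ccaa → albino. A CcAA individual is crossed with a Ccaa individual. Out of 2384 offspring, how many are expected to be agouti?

Cross: CcAA × Ccaa — consider each gene separately:
C gene: Cc × Cc → 1 CC, 2 Cc, 1 cc → 3 C_ : 1 cc (out of 4)
A gene: AA × aa → 4 Aa → 4 A_ (out of 4)
Genotype classes (out of 4 × 4 = 16): C_A_ = 3×4 = 12; ccA_ = 1×4 = 4
Apply the phenotype rules: C_A_ (12) → agouti; ccA_ (4) → albino
Phenotype counts (out of 16): 12 agouti, 4 albino
agouti: 12 out of 16 → fraction 3/4
Expected count = 3/4 × 2384 = 1788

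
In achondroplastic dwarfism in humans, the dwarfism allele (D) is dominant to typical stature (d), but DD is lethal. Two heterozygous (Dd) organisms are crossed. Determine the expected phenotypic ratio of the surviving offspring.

Cross: Dd × Dd
Punnett square offspring (before lethality): 1 DD, 2 Dd, 1 dd
The DD genotype is lethal (embryos die); surviving offspring: 2 Dd, 1 dd
Ratio: 2 achondroplastic dwarf : 1 typical stature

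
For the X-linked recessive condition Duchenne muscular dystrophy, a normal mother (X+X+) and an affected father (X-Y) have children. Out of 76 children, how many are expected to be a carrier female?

Cross: X+X+ × X-Y
Offspring: 2 X+X-, 2 X+Y
Probability of a carrier female: 2/4 = 1/2
Expected count = 1/2 × 76 = 38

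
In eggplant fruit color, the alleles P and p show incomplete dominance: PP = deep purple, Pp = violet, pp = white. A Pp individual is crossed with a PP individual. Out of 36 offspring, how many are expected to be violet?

Punnett square for Pp × PP:
Offspring genotypes: 2 PP, 2 Pp
Phenotype counts: 2 deep purple, 2 violet
violet: 2 out of 4 → fraction 1/2
Expected count = 1/2 × 36 = 18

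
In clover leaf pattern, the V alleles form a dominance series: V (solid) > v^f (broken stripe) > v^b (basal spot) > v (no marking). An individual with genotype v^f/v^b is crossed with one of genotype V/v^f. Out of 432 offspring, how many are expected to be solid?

Cross: v^f/v^b × V/v^f
Allele dominance: V > v^f > v^b > v
Offspring genotypes: 1 V/v^f, 1 v^f/v^f, 1 V/v^b, 1 v^f/v^b
Phenotype counts: 2 solid, 2 broken stripe
solid: 2 out of 4 → fraction 1/2
Expected count = 1/2 × 432 = 216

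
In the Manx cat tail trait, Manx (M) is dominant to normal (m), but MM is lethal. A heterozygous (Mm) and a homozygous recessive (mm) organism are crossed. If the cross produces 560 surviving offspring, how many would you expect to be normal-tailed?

Cross: Mm × mm
Punnett square offspring (before lethality): 2 Mm, 2 mm
No MM offspring are produced in this cross.
normal-tailed: 2 out of 4 → fraction 1/2
Expected count = 1/2 × 560 = 280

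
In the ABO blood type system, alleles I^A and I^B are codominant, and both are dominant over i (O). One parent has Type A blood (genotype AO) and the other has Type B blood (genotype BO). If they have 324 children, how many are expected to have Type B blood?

Cross: AO × BO
Possible offspring genotypes: 1 AB, 1 AO, 1 BO, 1 OO
Blood type counts: 1 Type AB, 1 Type A, 1 Type B, 1 Type O
Probability of Type B: 1/4
Expected count = 1/4 × 324 = 81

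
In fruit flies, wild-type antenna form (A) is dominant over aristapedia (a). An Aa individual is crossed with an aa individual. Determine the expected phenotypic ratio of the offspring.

Punnett square for Aa × aa:
Offspring genotypes: 2 Aa, 2 aa
wild-type: 2, aristapedia: 2
Ratio: 1:1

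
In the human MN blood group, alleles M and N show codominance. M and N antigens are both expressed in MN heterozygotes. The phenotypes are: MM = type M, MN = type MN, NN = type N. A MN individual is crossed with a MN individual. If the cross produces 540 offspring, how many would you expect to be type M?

Punnett square for MN × MN:
Offspring genotypes: 1 MM, 2 MN, 1 NN
Phenotype counts: 1 type M, 2 type MN, 1 type N
type M: 1 out of 4 → fraction 1/4
Expected count = 1/4 × 540 = 135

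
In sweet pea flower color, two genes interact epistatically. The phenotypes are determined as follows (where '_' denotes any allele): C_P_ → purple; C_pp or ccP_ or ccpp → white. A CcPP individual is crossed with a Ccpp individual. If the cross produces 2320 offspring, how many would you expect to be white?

Cross: CcPP × Ccpp — consider each gene separately:
C gene: Cc × Cc → 1 CC, 2 Cc, 1 cc → 3 C_ : 1 cc (out of 4)
P gene: PP × pp → 4 Pp → 4 P_ (out of 4)
Genotype classes (out of 4 × 4 = 16): C_P_ = 3×4 = 12; ccP_ = 1×4 = 4
Apply the phenotype rules: C_P_ (12) → purple; ccP_ (4) → white
Phenotype counts (out of 16): 12 purple, 4 white
white: 4 out of 16 → fraction 1/4
Expected count = 1/4 × 2320 = 580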